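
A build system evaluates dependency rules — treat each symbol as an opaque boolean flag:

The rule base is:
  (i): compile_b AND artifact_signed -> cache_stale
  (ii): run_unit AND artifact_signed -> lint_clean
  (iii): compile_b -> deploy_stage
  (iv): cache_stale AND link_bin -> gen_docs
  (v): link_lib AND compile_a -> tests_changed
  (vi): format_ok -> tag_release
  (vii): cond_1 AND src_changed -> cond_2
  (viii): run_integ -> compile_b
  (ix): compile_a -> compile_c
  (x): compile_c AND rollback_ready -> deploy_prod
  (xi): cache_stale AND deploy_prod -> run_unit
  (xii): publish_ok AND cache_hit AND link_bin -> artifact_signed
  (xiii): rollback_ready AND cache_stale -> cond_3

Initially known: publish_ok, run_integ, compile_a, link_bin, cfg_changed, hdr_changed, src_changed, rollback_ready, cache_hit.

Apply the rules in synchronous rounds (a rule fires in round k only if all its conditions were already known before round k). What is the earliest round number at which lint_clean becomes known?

Round 1 — (viii), (ix), (xii), derive compile_b, compile_c, artifact_signed.
Round 2 — (i), (iii), (x), derive cache_stale, deploy_stage, deploy_prod.
Round 3 — (iv), (xi), (xiii), derive gen_docs, run_unit, cond_3.
Round 4 — (ii), derive lint_clean.
lint_clean first appears in round 4.

4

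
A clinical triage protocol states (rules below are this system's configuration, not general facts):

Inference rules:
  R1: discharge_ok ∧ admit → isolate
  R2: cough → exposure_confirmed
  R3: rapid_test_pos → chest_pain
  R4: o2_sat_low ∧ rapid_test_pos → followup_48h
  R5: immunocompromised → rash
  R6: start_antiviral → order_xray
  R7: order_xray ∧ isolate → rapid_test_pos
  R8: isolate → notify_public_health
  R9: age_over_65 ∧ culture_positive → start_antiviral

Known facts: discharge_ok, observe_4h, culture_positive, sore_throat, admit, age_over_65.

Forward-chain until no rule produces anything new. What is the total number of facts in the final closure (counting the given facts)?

12

[1] R1 [discharge_ok ∧ admit → isolate]; R9 [age_over_65 ∧ culture_positive → start_antiviral]. ⇒ new: isolate, start_antiviral.
[2] R6 [start_antiviral → order_xray]; R8 [isolate → notify_public_health]. ⇒ new: order_xray, notify_public_health.
[3] R7 [order_xray ∧ isolate → rapid_test_pos]. ⇒ new: rapid_test_pos.
[4] R3 [rapid_test_pos → chest_pain]. ⇒ new: chest_pain.
Closure: {admit, age_over_65, chest_pain, culture_positive, discharge_ok, isolate, notify_public_health, observe_4h, order_xray, rapid_test_pos, sore_throat, start_antiviral} — 12 facts.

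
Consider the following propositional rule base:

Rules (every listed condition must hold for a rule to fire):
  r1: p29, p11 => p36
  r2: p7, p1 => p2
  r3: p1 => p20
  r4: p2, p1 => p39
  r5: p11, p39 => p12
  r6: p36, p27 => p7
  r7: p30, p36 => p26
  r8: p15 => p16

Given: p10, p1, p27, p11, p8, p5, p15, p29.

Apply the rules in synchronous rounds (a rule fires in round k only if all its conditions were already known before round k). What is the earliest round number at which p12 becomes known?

5

Round 1: r1 [p29, p11 => p36]; r3 [p1 => p20]; r8 [p15 => p16]. Adds p36, p20, p16.
Round 2: r6 [p36, p27 => p7]. Adds p7.
Round 3: r2 [p7, p1 => p2]. Adds p2.
Round 4: r4 [p2, p1 => p39]. Adds p39.
Round 5: r5 [p11, p39 => p12]. Adds p12.
p12 first appears in round 5.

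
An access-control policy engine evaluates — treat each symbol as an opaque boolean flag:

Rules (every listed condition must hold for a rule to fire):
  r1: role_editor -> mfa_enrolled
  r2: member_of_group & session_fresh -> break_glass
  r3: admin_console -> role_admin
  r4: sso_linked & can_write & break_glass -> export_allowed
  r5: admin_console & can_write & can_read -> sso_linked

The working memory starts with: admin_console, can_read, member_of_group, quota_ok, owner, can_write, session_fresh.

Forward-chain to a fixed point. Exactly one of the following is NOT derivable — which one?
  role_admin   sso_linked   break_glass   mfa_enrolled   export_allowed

Round 1 fires r2, r3, r5, giving break_glass, role_admin, sso_linked.
Round 2 fires r4, giving export_allowed.
Derived: break_glass (round 1), export_allowed (round 2), role_admin (round 1), sso_linked (round 1). mfa_enrolled never appears in any round.

mfa_enrolled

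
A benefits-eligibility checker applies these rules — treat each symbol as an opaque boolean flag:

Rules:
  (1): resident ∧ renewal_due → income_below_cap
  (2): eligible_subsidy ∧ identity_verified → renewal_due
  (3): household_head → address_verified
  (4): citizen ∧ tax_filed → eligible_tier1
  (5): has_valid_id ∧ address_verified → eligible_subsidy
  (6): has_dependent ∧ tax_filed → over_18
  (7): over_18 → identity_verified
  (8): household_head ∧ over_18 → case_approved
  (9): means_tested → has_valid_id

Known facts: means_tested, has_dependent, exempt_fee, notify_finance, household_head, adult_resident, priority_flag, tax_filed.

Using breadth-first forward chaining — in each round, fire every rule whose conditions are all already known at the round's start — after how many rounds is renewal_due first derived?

3

Round 1: (3) [household_head → address_verified]; (6) [has_dependent ∧ tax_filed → over_18]; (9) [means_tested → has_valid_id]. Adds address_verified, over_18, has_valid_id.
Round 2: (5) [has_valid_id ∧ address_verified → eligible_subsidy]; (7) [over_18 → identity_verified]; (8) [household_head ∧ over_18 → case_approved]. Adds eligible_subsidy, identity_verified, case_approved.
Round 3: (2) [eligible_subsidy ∧ identity_verified → renewal_due]. Adds renewal_due.
renewal_due first appears in round 3.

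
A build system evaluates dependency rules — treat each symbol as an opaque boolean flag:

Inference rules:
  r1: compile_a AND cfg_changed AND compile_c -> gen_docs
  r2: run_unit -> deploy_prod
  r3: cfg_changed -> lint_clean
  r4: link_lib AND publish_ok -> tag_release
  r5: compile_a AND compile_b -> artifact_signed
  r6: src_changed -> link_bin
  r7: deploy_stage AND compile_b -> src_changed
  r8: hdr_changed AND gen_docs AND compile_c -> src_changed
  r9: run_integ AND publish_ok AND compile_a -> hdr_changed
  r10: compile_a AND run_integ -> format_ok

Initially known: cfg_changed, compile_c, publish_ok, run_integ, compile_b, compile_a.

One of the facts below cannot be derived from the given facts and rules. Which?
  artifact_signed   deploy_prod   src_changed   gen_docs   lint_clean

Round 1 — r1, r3, r5, r9, r10, derive gen_docs, lint_clean, artifact_signed, hdr_changed, format_ok.
Round 2 — r8, derive src_changed.
Round 3 — r6, derive link_bin.
Derived: lint_clean (round 1), src_changed (round 2), gen_docs (round 1), artifact_signed (round 1). deploy_prod never appears in any round.

deploy_prod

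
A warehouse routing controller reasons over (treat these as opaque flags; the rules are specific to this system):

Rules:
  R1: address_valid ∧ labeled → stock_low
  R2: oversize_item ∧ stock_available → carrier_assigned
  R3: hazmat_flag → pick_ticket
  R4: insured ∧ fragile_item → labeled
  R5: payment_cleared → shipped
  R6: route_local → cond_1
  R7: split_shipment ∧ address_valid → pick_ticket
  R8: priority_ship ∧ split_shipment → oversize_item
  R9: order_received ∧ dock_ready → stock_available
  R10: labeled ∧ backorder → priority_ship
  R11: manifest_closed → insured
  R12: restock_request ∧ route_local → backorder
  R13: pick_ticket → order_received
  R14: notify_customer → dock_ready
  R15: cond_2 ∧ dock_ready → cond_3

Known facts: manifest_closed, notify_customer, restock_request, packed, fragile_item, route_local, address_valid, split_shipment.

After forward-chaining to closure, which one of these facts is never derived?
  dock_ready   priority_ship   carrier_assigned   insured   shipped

Round 1: R6 [route_local → cond_1]; R7 [split_shipment ∧ address_valid → pick_ticket]; R11 [manifest_closed → insured]; R12 [restock_request ∧ route_local → backorder]; R14 [notify_customer → dock_ready]. Adds cond_1, pick_ticket, insured, backorder, dock_ready.
Round 2: R4 [insured ∧ fragile_item → labeled]; R13 [pick_ticket → order_received]. Adds labeled, order_received.
Round 3: R1 [address_valid ∧ labeled → stock_low]; R9 [order_received ∧ dock_ready → stock_available]; R10 [labeled ∧ backorder → priority_ship]. Adds stock_low, stock_available, priority_ship.
Round 4: R8 [priority_ship ∧ split_shipment → oversize_item]. Adds oversize_item.
Round 5: R2 [oversize_item ∧ stock_available → carrier_assigned]. Adds carrier_assigned.
Derived: carrier_assigned (round 5), priority_ship (round 3), insured (round 1), dock_ready (round 1). shipped never appears in any round.

shipped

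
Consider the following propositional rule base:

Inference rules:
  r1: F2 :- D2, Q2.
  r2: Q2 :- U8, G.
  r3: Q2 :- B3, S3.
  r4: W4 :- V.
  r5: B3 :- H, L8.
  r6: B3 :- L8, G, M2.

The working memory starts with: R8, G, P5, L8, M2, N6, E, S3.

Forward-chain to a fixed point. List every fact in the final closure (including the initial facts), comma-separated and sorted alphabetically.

B3, E, G, L8, M2, N6, P5, Q2, R8, S3

Round 1: r6 [B3 :- L8, G, M2.]. New: B3.
Round 2: r3 [Q2 :- B3, S3.]. New: Q2.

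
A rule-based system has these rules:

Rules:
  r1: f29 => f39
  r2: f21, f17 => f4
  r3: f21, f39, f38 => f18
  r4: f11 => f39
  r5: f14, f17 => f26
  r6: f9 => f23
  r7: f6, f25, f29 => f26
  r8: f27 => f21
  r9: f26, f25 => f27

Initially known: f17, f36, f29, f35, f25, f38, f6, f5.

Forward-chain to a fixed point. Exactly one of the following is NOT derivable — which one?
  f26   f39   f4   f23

Round 1: r1 [f29 => f39]; r7 [f6, f25, f29 => f26]. New: f39, f26.
Round 2: r9 [f26, f25 => f27]. New: f27.
Round 3: r8 [f27 => f21]. New: f21.
Round 4: r2 [f21, f17 => f4]; r3 [f21, f39, f38 => f18]. New: f4, f18.
Derived: f4 (round 4), f26 (round 1), f39 (round 1). f23 never appears in any round.

f23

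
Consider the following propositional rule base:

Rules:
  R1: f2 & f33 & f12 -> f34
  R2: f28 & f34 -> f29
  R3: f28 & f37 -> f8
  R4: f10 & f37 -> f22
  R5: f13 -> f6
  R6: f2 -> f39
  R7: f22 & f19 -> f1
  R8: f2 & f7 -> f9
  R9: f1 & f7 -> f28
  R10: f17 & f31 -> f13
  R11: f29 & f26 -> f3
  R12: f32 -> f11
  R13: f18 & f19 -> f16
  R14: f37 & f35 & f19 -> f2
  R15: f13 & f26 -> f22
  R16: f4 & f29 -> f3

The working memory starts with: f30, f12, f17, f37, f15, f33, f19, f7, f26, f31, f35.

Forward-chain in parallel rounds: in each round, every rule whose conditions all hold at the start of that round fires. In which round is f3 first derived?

Round 1: R10 [f17 & f31 -> f13]; R14 [f37 & f35 & f19 -> f2]. New: f13, f2.
Round 2: R1 [f2 & f33 & f12 -> f34]; R5 [f13 -> f6]; R6 [f2 -> f39]; R8 [f2 & f7 -> f9]; R15 [f13 & f26 -> f22]. New: f34, f6, f39, f9, f22.
Round 3: R7 [f22 & f19 -> f1]. New: f1.
Round 4: R9 [f1 & f7 -> f28]. New: f28.
Round 5: R2 [f28 & f34 -> f29]; R3 [f28 & f37 -> f8]. New: f29, f8.
Round 6: R11 [f29 & f26 -> f3]. New: f3.
f3 first appears in round 6.

6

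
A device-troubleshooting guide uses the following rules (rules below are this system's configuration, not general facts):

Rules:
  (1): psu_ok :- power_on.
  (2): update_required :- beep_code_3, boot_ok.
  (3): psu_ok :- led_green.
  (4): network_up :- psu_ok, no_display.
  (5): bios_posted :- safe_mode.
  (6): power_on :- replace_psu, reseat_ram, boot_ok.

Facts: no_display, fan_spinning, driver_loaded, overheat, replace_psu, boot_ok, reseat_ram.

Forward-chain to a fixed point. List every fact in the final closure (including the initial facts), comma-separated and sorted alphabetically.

Round 1: (6) [power_on :- replace_psu, reseat_ram, boot_ok.]. Adds power_on.
Round 2: (1) [psu_ok :- power_on.]. Adds psu_ok.
Round 3: (4) [network_up :- psu_ok, no_display.]. Adds network_up.

boot_ok, driver_loaded, fan_spinning, network_up, no_display, overheat, power_on, psu_ok, replace_psu, reseat_ram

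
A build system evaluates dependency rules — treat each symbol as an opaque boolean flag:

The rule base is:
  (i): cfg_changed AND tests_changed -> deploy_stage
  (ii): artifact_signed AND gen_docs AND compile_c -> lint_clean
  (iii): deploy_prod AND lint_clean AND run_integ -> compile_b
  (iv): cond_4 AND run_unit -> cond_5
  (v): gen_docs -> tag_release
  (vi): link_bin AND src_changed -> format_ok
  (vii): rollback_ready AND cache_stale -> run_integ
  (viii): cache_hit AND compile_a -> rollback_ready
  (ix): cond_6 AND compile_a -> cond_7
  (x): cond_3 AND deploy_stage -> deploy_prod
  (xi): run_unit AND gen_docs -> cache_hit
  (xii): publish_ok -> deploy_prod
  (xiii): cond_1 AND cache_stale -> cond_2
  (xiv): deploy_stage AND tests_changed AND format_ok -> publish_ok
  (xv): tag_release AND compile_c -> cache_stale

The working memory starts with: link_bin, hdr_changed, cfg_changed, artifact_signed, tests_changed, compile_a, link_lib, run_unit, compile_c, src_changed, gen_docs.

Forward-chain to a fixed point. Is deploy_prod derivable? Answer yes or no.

Round 1 fires (i), (ii), (v), (vi), (xi), giving deploy_stage, lint_clean, tag_release, format_ok, cache_hit.
Round 2 fires (viii), (xiv), (xv), giving rollback_ready, publish_ok, cache_stale.
Round 3 fires (vii), (xii), giving run_integ, deploy_prod.
Round 4 fires (iii), giving compile_b.
deploy_prod appears in round 3, so it is derivable.

yes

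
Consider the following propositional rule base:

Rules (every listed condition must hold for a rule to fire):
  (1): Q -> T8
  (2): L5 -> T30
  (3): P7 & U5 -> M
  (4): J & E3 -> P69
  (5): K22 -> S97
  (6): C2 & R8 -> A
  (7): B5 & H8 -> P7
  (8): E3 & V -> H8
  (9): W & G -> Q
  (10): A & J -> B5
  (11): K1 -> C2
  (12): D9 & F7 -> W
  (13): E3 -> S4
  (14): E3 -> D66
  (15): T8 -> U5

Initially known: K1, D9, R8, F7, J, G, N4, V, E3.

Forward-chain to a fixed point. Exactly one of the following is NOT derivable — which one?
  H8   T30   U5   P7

Round 1: (4) [J & E3 -> P69]; (8) [E3 & V -> H8]; (11) [K1 -> C2]; (12) [D9 & F7 -> W]; (13) [E3 -> S4]; (14) [E3 -> D66]. New: P69, H8, C2, W, S4, D66.
Round 2: (6) [C2 & R8 -> A]; (9) [W & G -> Q]. New: A, Q.
Round 3: (1) [Q -> T8]; (10) [A & J -> B5]. New: T8, B5.
Round 4: (7) [B5 & H8 -> P7]; (15) [T8 -> U5]. New: P7, U5.
Round 5: (3) [P7 & U5 -> M]. New: M.
Derived: P7 (round 4), H8 (round 1), U5 (round 4). T30 never appears in any round.

T30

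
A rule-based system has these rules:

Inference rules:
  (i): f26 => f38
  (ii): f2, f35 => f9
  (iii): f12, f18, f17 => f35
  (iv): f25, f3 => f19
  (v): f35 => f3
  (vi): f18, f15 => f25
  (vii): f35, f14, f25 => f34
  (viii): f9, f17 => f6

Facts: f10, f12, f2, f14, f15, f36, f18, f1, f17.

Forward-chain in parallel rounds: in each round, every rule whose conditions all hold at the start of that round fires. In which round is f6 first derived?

3

Round 1: (iii) [f12, f18, f17 => f35]; (vi) [f18, f15 => f25]. Adds f35, f25.
Round 2: (ii) [f2, f35 => f9]; (v) [f35 => f3]; (vii) [f35, f14, f25 => f34]. Adds f9, f3, f34.
Round 3: (iv) [f25, f3 => f19]; (viii) [f9, f17 => f6]. Adds f19, f6.
f6 first appears in round 3.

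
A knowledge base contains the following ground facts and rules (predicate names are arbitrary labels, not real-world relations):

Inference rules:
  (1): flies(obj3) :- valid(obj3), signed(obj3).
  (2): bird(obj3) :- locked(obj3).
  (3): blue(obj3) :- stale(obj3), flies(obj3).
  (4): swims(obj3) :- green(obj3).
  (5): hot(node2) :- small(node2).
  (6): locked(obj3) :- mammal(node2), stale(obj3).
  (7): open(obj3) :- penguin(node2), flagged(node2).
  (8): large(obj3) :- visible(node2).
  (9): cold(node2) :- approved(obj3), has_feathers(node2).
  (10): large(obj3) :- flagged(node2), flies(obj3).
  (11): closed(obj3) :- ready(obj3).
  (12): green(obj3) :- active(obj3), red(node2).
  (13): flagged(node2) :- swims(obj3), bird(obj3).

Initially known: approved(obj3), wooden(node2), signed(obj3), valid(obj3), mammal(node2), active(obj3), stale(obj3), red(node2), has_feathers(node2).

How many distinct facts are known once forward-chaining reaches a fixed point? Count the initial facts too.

18

Round 1 fires (1), (6), (9), (12), giving flies(obj3), locked(obj3), cold(node2), green(obj3).
Round 2 fires (2), (3), (4), giving bird(obj3), blue(obj3), swims(obj3).
Round 3 fires (13), giving flagged(node2).
Round 4 fires (10), giving large(obj3).
Closure: {active(obj3), approved(obj3), bird(obj3), blue(obj3), cold(node2), flagged(node2), flies(obj3), green(obj3), has_feathers(node2), large(obj3), locked(obj3), mammal(node2), red(node2), signed(obj3), stale(obj3), swims(obj3), valid(obj3), wooden(node2)} — 18 facts.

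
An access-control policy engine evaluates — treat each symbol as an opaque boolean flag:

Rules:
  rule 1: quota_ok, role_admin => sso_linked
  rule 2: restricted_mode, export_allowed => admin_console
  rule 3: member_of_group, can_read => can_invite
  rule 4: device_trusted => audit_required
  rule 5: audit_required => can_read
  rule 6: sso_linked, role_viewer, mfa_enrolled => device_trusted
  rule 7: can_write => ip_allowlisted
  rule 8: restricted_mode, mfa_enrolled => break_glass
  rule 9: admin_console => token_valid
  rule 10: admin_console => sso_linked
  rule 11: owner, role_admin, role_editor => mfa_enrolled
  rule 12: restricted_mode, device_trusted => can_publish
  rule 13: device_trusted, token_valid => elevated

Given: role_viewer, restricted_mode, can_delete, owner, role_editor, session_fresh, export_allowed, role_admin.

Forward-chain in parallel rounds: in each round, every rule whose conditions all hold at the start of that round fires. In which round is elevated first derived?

4

Round 1 fires rule 2, rule 11, giving admin_console, mfa_enrolled.
Round 2 fires rule 8, rule 9, rule 10, giving break_glass, token_valid, sso_linked.
Round 3 fires rule 6, giving device_trusted.
Round 4 fires rule 4, rule 12, rule 13, giving audit_required, can_publish, elevated.
elevated first appears in round 4.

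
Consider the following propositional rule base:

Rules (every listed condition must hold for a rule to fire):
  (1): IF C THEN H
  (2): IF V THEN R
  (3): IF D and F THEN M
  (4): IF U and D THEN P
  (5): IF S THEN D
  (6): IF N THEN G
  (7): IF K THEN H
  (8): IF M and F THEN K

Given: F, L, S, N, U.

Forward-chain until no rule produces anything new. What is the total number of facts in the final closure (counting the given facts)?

[1] (5) [IF S THEN D]; (6) [IF N THEN G]. ⇒ new: D, G.
[2] (3) [IF D and F THEN M]; (4) [IF U and D THEN P]. ⇒ new: M, P.
[3] (8) [IF M and F THEN K]. ⇒ new: K.
[4] (7) [IF K THEN H]. ⇒ new: H.
Closure: {D, F, G, H, K, L, M, N, P, S, U} — 11 facts.

11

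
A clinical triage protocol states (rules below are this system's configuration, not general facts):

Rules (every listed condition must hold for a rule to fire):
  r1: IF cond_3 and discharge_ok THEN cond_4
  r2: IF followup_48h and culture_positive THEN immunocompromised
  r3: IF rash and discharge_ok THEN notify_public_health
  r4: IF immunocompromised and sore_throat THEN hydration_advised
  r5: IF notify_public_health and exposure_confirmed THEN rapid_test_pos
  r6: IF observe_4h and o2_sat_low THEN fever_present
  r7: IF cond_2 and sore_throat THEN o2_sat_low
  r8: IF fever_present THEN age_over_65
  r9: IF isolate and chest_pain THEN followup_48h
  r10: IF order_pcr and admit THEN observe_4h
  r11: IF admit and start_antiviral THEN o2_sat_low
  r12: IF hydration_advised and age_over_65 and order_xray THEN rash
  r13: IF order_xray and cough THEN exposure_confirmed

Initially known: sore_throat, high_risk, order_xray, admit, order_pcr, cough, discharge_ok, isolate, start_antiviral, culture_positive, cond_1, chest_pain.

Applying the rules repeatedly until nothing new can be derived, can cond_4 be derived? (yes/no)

Round 1 fires r9, r10, r11, r13, giving followup_48h, observe_4h, o2_sat_low, exposure_confirmed.
Round 2 fires r2, r6, giving immunocompromised, fever_present.
Round 3 fires r4, r8, giving hydration_advised, age_over_65.
Round 4 fires r12, giving rash.
Round 5 fires r3, giving notify_public_health.
Round 6 fires r5, giving rapid_test_pos.
Fixed point reached. cond_4 is concluded only by r1; r1 needs cond_3 (never derived).

no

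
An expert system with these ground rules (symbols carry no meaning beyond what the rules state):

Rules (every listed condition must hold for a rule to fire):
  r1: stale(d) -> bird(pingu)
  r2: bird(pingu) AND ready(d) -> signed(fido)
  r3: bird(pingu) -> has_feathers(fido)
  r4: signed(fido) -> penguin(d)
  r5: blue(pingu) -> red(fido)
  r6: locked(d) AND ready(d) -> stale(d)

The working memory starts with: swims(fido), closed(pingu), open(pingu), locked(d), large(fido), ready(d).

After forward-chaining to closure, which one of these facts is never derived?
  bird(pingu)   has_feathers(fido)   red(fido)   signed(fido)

[1] r6 [locked(d) AND ready(d) -> stale(d)]. ⇒ new: stale(d).
[2] r1 [stale(d) -> bird(pingu)]. ⇒ new: bird(pingu).
[3] r2 [bird(pingu) AND ready(d) -> signed(fido)]; r3 [bird(pingu) -> has_feathers(fido)]. ⇒ new: signed(fido), has_feathers(fido).
[4] r4 [signed(fido) -> penguin(d)]. ⇒ new: penguin(d).
Derived: has_feathers(fido) (round 3), signed(fido) (round 3), bird(pingu) (round 2). red(fido) never appears in any round.

red(fido)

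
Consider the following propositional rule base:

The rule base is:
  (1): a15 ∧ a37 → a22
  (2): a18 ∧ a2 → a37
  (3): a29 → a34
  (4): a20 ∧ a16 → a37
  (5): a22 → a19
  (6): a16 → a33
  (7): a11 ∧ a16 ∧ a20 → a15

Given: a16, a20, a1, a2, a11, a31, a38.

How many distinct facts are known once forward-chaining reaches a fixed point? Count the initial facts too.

Round 1: (4) [a20 ∧ a16 → a37]; (6) [a16 → a33]; (7) [a11 ∧ a16 ∧ a20 → a15]. Adds a37, a33, a15.
Round 2: (1) [a15 ∧ a37 → a22]. Adds a22.
Round 3: (5) [a22 → a19]. Adds a19.
Closure: {a1, a11, a15, a16, a19, a2, a20, a22, a31, a33, a37, a38} — 12 facts.

12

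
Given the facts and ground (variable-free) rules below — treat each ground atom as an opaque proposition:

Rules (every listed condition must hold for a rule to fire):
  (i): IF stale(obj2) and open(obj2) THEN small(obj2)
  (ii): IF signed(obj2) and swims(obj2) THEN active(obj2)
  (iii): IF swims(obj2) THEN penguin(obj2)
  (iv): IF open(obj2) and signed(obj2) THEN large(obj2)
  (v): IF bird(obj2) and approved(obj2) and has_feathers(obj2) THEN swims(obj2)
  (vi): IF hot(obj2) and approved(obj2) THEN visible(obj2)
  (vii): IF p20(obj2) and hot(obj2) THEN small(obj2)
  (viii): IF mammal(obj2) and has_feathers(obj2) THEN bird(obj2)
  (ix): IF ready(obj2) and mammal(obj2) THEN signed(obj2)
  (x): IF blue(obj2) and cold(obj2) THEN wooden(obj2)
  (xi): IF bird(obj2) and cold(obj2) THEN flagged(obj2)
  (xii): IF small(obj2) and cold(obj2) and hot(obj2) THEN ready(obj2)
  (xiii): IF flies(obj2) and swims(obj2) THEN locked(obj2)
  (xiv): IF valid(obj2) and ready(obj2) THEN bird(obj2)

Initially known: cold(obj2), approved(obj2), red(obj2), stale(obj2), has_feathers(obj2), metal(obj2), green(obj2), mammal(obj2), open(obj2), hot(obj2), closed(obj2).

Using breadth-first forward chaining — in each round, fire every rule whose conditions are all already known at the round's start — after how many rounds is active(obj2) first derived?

4

Round 1 — (i), (vi), (viii), derive small(obj2), visible(obj2), bird(obj2).
Round 2 — (v), (xi), (xii), derive swims(obj2), flagged(obj2), ready(obj2).
Round 3 — (iii), (ix), derive penguin(obj2), signed(obj2).
Round 4 — (ii), (iv), derive active(obj2), large(obj2).
active(obj2) first appears in round 4.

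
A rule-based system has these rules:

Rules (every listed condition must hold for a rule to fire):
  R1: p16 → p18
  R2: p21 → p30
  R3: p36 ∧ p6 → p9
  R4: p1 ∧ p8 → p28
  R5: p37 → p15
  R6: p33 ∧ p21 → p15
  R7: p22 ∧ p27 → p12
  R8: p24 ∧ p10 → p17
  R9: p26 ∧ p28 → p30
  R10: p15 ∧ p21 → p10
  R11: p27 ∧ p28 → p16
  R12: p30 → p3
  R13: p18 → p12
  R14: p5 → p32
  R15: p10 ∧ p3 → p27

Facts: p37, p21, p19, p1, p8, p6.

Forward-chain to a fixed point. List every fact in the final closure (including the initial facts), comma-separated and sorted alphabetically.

p1, p10, p12, p15, p16, p18, p19, p21, p27, p28, p3, p30, p37, p6, p8

[1] R2 [p21 → p30]; R4 [p1 ∧ p8 → p28]; R5 [p37 → p15]. ⇒ new: p30, p28, p15.
[2] R10 [p15 ∧ p21 → p10]; R12 [p30 → p3]. ⇒ new: p10, p3.
[3] R15 [p10 ∧ p3 → p27]. ⇒ new: p27.
[4] R11 [p27 ∧ p28 → p16]. ⇒ new: p16.
[5] R1 [p16 → p18]. ⇒ new: p18.
[6] R13 [p18 → p12]. ⇒ new: p12.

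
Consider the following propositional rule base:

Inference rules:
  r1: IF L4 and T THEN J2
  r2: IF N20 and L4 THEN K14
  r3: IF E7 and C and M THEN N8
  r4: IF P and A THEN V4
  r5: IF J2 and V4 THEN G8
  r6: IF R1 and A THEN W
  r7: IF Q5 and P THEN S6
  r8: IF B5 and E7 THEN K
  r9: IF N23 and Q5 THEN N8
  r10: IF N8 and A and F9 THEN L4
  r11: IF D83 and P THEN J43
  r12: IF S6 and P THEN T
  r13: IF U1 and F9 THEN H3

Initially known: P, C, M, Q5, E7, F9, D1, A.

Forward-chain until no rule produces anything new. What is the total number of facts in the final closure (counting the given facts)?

Round 1 fires r3, r4, r7, giving N8, V4, S6.
Round 2 fires r10, r12, giving L4, T.
Round 3 fires r1, giving J2.
Round 4 fires r5, giving G8.
Closure: {A, C, D1, E7, F9, G8, J2, L4, M, N8, P, Q5, S6, T, V4} — 15 facts.

15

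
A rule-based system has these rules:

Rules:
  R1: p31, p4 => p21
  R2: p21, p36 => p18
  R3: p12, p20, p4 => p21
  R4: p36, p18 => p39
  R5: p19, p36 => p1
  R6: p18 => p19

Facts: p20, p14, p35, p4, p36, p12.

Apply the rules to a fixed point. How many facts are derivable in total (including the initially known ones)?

11

Round 1: R3 [p12, p20, p4 => p21]. New: p21.
Round 2: R2 [p21, p36 => p18]. New: p18.
Round 3: R4 [p36, p18 => p39]; R6 [p18 => p19]. New: p39, p19.
Round 4: R5 [p19, p36 => p1]. New: p1.
Closure: {p1, p12, p14, p18, p19, p20, p21, p35, p36, p39, p4} — 11 facts.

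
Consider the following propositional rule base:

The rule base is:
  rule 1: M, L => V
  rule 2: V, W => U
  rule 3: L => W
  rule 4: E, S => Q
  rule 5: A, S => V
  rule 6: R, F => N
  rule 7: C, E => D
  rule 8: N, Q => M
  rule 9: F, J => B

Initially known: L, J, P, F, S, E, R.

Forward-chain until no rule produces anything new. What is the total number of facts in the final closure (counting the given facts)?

Round 1: rule 3 [L => W]; rule 4 [E, S => Q]; rule 6 [R, F => N]; rule 9 [F, J => B]. Adds W, Q, N, B.
Round 2: rule 8 [N, Q => M]. Adds M.
Round 3: rule 1 [M, L => V]. Adds V.
Round 4: rule 2 [V, W => U]. Adds U.
Closure: {B, E, F, J, L, M, N, P, Q, R, S, U, V, W} — 14 facts.

14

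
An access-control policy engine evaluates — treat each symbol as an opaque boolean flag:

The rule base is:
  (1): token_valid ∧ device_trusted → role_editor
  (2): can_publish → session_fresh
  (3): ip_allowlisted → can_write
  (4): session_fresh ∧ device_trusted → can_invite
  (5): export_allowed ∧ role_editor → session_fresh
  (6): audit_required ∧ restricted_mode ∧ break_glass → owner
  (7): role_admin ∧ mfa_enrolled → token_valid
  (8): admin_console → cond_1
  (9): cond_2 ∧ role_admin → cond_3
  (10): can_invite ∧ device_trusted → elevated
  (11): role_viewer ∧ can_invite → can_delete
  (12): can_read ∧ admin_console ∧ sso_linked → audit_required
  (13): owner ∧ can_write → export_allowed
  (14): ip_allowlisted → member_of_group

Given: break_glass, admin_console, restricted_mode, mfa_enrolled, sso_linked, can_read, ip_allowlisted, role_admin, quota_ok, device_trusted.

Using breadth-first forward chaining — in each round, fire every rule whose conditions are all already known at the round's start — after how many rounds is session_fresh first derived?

Round 1 — (3), (7), (8), (12), (14), derive can_write, token_valid, cond_1, audit_required, member_of_group.
Round 2 — (1), (6), derive role_editor, owner.
Round 3 — (13), derive export_allowed.
Round 4 — (5), derive session_fresh.
session_fresh first appears in round 4.

4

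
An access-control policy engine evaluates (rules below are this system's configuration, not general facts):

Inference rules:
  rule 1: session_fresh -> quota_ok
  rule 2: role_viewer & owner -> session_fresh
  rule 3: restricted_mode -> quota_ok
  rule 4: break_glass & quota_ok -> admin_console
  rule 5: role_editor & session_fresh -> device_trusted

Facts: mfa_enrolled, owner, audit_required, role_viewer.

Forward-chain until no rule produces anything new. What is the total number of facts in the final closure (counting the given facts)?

6

Round 1 — rule 2, derive session_fresh.
Round 2 — rule 1, derive quota_ok.
Closure: {audit_required, mfa_enrolled, owner, quota_ok, role_viewer, session_fresh} — 6 facts.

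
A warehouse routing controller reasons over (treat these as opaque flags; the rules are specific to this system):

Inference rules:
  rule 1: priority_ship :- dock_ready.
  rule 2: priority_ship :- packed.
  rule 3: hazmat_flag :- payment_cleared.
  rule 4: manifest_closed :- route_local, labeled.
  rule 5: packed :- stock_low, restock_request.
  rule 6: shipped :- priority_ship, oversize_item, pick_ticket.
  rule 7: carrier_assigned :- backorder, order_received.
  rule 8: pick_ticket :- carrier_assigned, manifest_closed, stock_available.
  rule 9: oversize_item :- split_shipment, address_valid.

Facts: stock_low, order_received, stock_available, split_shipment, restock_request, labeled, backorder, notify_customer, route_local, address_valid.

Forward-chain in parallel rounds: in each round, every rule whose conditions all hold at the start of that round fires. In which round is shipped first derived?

Round 1 — rule 4, rule 5, rule 7, rule 9, derive manifest_closed, packed, carrier_assigned, oversize_item.
Round 2 — rule 2, rule 8, derive priority_ship, pick_ticket.
Round 3 — rule 6, derive shipped.
shipped first appears in round 3.

3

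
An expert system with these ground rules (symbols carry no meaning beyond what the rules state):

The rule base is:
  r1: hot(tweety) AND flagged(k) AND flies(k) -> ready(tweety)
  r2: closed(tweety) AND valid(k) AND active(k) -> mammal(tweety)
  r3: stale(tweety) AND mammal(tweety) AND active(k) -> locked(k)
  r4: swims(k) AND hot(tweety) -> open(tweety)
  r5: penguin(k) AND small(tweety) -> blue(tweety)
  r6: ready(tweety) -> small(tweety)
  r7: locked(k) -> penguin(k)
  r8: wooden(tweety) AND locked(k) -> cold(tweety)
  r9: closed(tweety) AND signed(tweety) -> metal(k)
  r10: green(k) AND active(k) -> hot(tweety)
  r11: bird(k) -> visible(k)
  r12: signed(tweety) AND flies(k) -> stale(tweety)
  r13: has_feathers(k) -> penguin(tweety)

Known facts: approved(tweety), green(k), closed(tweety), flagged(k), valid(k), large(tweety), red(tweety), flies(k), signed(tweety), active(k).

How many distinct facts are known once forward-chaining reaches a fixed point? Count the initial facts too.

[1] r2 [closed(tweety) AND valid(k) AND active(k) -> mammal(tweety)]; r9 [closed(tweety) AND signed(tweety) -> metal(k)]; r10 [green(k) AND active(k) -> hot(tweety)]; r12 [signed(tweety) AND flies(k) -> stale(tweety)]. ⇒ new: mammal(tweety), metal(k), hot(tweety), stale(tweety).
[2] r1 [hot(tweety) AND flagged(k) AND flies(k) -> ready(tweety)]; r3 [stale(tweety) AND mammal(tweety) AND active(k) -> locked(k)]. ⇒ new: ready(tweety), locked(k).
[3] r6 [ready(tweety) -> small(tweety)]; r7 [locked(k) -> penguin(k)]. ⇒ new: small(tweety), penguin(k).
[4] r5 [penguin(k) AND small(tweety) -> blue(tweety)]. ⇒ new: blue(tweety).
Closure: {active(k), approved(tweety), blue(tweety), closed(tweety), flagged(k), flies(k), green(k), hot(tweety), large(tweety), locked(k), mammal(tweety), metal(k), penguin(k), ready(tweety), red(tweety), signed(tweety), small(tweety), stale(tweety), valid(k)} — 19 facts.

19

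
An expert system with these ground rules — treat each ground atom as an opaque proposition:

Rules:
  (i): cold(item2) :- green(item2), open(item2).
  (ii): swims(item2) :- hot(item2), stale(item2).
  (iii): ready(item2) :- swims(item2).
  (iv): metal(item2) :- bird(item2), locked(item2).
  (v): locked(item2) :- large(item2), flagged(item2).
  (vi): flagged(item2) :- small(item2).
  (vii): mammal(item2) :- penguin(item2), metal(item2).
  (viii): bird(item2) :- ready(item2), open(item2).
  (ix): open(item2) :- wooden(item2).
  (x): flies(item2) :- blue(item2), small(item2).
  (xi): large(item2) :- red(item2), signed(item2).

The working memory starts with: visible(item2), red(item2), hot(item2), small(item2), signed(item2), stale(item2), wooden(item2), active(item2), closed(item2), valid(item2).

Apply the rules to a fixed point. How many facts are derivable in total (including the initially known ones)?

Round 1: (ii) [swims(item2) :- hot(item2), stale(item2).]; (vi) [flagged(item2) :- small(item2).]; (ix) [open(item2) :- wooden(item2).]; (xi) [large(item2) :- red(item2), signed(item2).]. New: swims(item2), flagged(item2), open(item2), large(item2).
Round 2: (iii) [ready(item2) :- swims(item2).]; (v) [locked(item2) :- large(item2), flagged(item2).]. New: ready(item2), locked(item2).
Round 3: (viii) [bird(item2) :- ready(item2), open(item2).]. New: bird(item2).
Round 4: (iv) [metal(item2) :- bird(item2), locked(item2).]. New: metal(item2).
Closure: {active(item2), bird(item2), closed(item2), flagged(item2), hot(item2), large(item2), locked(item2), metal(item2), open(item2), ready(item2), red(item2), signed(item2), small(item2), stale(item2), swims(item2), valid(item2), visible(item2), wooden(item2)} — 18 facts.

18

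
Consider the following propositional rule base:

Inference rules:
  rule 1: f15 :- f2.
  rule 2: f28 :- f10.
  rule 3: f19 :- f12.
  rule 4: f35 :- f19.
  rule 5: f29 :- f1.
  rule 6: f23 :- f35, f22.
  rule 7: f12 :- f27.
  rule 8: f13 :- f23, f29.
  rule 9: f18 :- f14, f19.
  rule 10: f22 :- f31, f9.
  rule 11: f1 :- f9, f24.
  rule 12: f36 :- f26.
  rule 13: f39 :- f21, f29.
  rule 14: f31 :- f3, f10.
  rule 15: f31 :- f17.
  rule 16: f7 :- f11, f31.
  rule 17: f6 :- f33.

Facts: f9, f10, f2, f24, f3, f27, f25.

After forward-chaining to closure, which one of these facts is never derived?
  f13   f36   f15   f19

Round 1: rule 1 [f15 :- f2.]; rule 2 [f28 :- f10.]; rule 7 [f12 :- f27.]; rule 11 [f1 :- f9, f24.]; rule 14 [f31 :- f3, f10.]. New: f15, f28, f12, f1, f31.
Round 2: rule 3 [f19 :- f12.]; rule 5 [f29 :- f1.]; rule 10 [f22 :- f31, f9.]. New: f19, f29, f22.
Round 3: rule 4 [f35 :- f19.]. New: f35.
Round 4: rule 6 [f23 :- f35, f22.]. New: f23.
Round 5: rule 8 [f13 :- f23, f29.]. New: f13.
Derived: f19 (round 2), f15 (round 1), f13 (round 5). f36 never appears in any round.

f36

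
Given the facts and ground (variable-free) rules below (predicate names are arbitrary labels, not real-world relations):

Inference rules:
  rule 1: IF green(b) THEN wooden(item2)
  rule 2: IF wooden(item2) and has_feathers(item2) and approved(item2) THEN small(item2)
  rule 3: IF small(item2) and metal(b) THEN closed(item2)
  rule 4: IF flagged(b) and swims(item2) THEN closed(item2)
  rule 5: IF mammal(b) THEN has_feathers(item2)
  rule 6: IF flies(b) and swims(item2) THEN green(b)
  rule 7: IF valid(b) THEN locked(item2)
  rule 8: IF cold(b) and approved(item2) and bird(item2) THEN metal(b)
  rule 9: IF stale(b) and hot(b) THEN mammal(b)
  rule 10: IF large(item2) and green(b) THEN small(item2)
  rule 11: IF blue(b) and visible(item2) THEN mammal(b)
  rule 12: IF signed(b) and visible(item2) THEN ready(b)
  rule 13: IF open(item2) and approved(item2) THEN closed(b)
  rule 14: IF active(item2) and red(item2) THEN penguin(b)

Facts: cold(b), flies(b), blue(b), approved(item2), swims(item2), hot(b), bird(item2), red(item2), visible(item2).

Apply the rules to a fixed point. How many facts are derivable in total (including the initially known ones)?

16

Round 1: rule 6 [IF flies(b) and swims(item2) THEN green(b)]; rule 8 [IF cold(b) and approved(item2) and bird(item2) THEN metal(b)]; rule 11 [IF blue(b) and visible(item2) THEN mammal(b)]. New: green(b), metal(b), mammal(b).
Round 2: rule 1 [IF green(b) THEN wooden(item2)]; rule 5 [IF mammal(b) THEN has_feathers(item2)]. New: wooden(item2), has_feathers(item2).
Round 3: rule 2 [IF wooden(item2) and has_feathers(item2) and approved(item2) THEN small(item2)]. New: small(item2).
Round 4: rule 3 [IF small(item2) and metal(b) THEN closed(item2)]. New: closed(item2).
Closure: {approved(item2), bird(item2), blue(b), closed(item2), cold(b), flies(b), green(b), has_feathers(item2), hot(b), mammal(b), metal(b), red(item2), small(item2), swims(item2), visible(item2), wooden(item2)} — 16 facts.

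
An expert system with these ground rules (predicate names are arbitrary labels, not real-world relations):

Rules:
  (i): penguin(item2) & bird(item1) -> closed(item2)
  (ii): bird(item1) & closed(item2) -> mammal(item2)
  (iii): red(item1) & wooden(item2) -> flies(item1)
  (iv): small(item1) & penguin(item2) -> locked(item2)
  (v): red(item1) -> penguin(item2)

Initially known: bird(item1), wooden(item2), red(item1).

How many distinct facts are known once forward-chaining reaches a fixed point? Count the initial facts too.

Round 1 — (iii), (v), derive flies(item1), penguin(item2).
Round 2 — (i), derive closed(item2).
Round 3 — (ii), derive mammal(item2).
Closure: {bird(item1), closed(item2), flies(item1), mammal(item2), penguin(item2), red(item1), wooden(item2)} — 7 facts.

7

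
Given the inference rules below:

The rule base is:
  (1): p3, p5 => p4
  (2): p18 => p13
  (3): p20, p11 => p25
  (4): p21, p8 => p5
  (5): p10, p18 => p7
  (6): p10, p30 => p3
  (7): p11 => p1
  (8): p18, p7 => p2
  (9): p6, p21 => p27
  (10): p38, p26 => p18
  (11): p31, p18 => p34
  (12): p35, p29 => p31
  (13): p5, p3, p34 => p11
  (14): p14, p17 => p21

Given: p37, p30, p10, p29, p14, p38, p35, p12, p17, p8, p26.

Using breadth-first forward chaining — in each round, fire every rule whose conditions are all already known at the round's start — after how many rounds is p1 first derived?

Round 1: (6) [p10, p30 => p3]; (10) [p38, p26 => p18]; (12) [p35, p29 => p31]; (14) [p14, p17 => p21]. New: p3, p18, p31, p21.
Round 2: (2) [p18 => p13]; (4) [p21, p8 => p5]; (5) [p10, p18 => p7]; (11) [p31, p18 => p34]. New: p13, p5, p7, p34.
Round 3: (1) [p3, p5 => p4]; (8) [p18, p7 => p2]; (13) [p5, p3, p34 => p11]. New: p4, p2, p11.
Round 4: (7) [p11 => p1]. New: p1.
p1 first appears in round 4.

4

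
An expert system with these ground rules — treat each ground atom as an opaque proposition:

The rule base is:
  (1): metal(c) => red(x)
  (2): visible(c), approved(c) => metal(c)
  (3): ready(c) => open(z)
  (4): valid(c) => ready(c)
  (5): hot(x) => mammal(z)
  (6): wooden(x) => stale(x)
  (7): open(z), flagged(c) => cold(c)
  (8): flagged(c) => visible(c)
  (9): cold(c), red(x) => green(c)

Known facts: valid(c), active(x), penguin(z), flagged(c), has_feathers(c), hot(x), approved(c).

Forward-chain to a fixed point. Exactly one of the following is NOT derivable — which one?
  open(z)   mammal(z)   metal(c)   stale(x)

Round 1 — (4), (5), (8), derive ready(c), mammal(z), visible(c).
Round 2 — (2), (3), derive metal(c), open(z).
Round 3 — (1), (7), derive red(x), cold(c).
Round 4 — (9), derive green(c).
Derived: open(z) (round 2), metal(c) (round 2), mammal(z) (round 1). stale(x) never appears in any round.

stale(x)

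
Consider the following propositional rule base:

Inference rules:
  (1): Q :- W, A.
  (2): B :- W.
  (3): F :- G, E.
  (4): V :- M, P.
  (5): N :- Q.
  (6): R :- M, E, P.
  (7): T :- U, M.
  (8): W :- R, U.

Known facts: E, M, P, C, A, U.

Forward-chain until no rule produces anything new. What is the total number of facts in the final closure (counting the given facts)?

Round 1: (4) [V :- M, P.]; (6) [R :- M, E, P.]; (7) [T :- U, M.]. Adds V, R, T.
Round 2: (8) [W :- R, U.]. Adds W.
Round 3: (1) [Q :- W, A.]; (2) [B :- W.]. Adds Q, B.
Round 4: (5) [N :- Q.]. Adds N.
Closure: {A, B, C, E, M, N, P, Q, R, T, U, V, W} — 13 facts.

13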